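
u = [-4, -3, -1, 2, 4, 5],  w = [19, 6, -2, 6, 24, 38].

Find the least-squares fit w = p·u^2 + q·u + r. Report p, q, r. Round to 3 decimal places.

p = 1.465, q = 0.844, r = -2.593

Setting ∂/∂p … = 0 gives: 1235·p + 105·q + 71·r = 1714;  105·p + 71·q + 3·r = 206;  71·p + 3·q + 6·r = 91.
Inverting the 3×3 Gram matrix, [p, q, r]ᵀ = [715/488, 57263/67832, -87951/33916]ᵀ.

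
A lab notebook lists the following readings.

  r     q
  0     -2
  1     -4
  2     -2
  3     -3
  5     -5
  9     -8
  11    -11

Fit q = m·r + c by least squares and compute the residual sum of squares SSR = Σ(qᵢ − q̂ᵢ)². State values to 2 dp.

SSR = 6.29

From the data, Σr·r = 241, Σr = 31, Σ1 = 7.
And Σr·q = -235, Σq = -35.
Eliminating c: 7·(row 1) − 31·(row 2) gives 726·m = 7·(-235) − 31·(-35) = -560, so m = -280/363.
Then c = ((-35) − 31·(-280/363))/7 = -575/363.
Residuals: -151/363, -199/121, 409/363, 326/363, 160/363, 191/363, -338/363; SSR = 2284/363.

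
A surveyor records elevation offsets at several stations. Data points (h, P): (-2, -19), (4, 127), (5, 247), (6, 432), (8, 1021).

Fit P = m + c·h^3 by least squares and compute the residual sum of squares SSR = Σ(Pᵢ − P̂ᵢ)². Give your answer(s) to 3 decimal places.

SSR = 7.892

Sums needed: Σ1 = 5, Σh^3 = 909, Σh^3·h^3 = 328585.
For AᵀP: ΣP = 1808, Σh^3·P = 655219.
AᵀA·[m, c]ᵀ = AᵀP becomes [[5, 909]; [909, 328585]]·[m, c]ᵀ = [1808, 655219]ᵀ.
Δ = 5·328585 − 909² = 816644.
m = (1808·328585 − 909·655219)/816644 = -1512391/816644; c = (5·655219 − 909·1808)/816644 = 1632623/816644.
Residuals: -942861/816644, 738307/816644, -213604/204161, 1656031/816644, -597061/816644; SSR = 6444707/816644.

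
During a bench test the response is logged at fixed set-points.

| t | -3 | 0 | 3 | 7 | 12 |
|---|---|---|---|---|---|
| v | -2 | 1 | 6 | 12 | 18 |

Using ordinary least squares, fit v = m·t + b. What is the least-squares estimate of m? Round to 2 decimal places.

Setting ∂/∂m … = 0 gives: 211·m + 19·b = 324;  19·m + 5·b = 35.
(Σt·t = 211, Σt = 19, Σ1 = 5, Σt·v = 324, Σv = 35.)
Determinant 211·5 − 19² = 694.
m = (324·5 − 19·35)/694 = 955/694; b = (211·35 − 19·324)/694 = 1229/694.

m = 1.38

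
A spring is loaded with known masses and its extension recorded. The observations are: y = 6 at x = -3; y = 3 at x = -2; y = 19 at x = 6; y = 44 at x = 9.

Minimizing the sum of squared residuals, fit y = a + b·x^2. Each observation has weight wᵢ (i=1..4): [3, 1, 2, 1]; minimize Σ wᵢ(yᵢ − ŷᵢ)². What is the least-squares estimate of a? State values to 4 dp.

With design matrix A, AᵀWA = [[7, 184]; [184, 9412]] and AᵀWy = [103, 5106]ᵀ.
Δ = 7·9412 − 184² = 32028.
a = (103·9412 − 184·5106)/32028 = 7483/8007; b = (7·5106 − 184·103)/32028 = 8395/16014.

a = 0.9346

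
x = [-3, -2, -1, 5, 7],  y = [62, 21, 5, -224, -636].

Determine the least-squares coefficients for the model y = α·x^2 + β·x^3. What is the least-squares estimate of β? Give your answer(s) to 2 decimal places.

β = -2.00

Compute the Gram sums: Σx^2·x^2 = 3124, Σx^2·x^3 = 19656, Σx^3·x^3 = 134068.
Right-hand side: Σx^2·y = -36117, Σx^3·y = -247995.
det = 3124·134068 − 19656² = 32470096.
α = ((-36117)·134068 − 19656·(-247995))/32470096 = 8113941/8117524; β = (3124·(-247995) − 19656·(-36117))/32470096 = -16205157/8117524.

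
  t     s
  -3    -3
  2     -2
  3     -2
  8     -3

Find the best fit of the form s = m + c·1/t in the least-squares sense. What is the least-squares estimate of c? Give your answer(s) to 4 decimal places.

c = 1.3348

From the data, Σ1 = 4, Σ1/t = 5/8, Σ1/t·1/t = 281/576.
Right-hand side: Σs = -10, Σ1/t·s = -25/24.
det = 4·(281/576) − (5/8)² = 899/576.
m = ((-10)·(281/576) − (5/8)·(-25/24))/(899/576) = -2435/899; c = (4·(-25/24) − (5/8)·(-10))/(899/576) = 1200/899.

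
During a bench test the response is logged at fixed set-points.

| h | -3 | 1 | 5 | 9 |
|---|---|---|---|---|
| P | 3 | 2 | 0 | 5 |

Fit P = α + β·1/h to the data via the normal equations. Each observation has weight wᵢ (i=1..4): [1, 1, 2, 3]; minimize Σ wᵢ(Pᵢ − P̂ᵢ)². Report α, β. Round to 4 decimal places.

α = 3.1384, β = -1.4063

The normal equations are: 7·α + (7/5)·β = 20;  (7/5)·α + (829/675)·β = 8/3.
(Σwᵢ·1 = 7, Σwᵢ·1/h = 7/5, Σwᵢ·1/h·1/h = 829/675, Σwᵢ·P = 20, Σwᵢ·1/h·P = 8/3.)
Eliminating β: (829/675)·(row 1) − (7/5)·(row 2) gives (896/135)·α = (829/675)·20 − (7/5)·(8/3) = 2812/135, so α = 703/224.
Then β = ((8/3) − (7/5)·(703/224))/(829/675) = -45/32.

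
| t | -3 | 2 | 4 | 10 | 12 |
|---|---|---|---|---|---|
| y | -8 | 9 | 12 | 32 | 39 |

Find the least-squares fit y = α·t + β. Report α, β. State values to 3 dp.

α = 3.095, β = 1.327

Compute the Gram sums: Σt·t = 273, Σt = 25, Σ1 = 5.
Right-hand side: Σt·y = 878, Σy = 84.
So AᵀA·[α, β]ᵀ = Aᵀy: [[273, 25]; [25, 5]]·[α, β]ᵀ = [878, 84]ᵀ.
det = 273·5 − 25² = 740.
α = (878·5 − 25·84)/740 = 229/74; β = (273·84 − 25·878)/740 = 491/370.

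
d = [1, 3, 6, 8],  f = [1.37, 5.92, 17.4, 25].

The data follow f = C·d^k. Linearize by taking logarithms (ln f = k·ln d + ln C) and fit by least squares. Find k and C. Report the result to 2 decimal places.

With ln fᵢ as the transformed response and ln dᵢ as the regressor:
XᵀX = [[8.7414, 4.9698]; [4.9698, 4]], rhs = [13.7653, 8.1685]ᵀ  (here Σln d = 4.9698, Σ(ln d)² = 8.7414, Σln f = 8.1685, Σln d·ln f = 13.7653).
Δ = 8.7414·4 − (4.9698)² = 10.2667; k = (13.7653·4 − 4.9698·8.1685)/10.2667 = 1.40895, ln C = (8.7414·8.1685 − 4.9698·13.7653)/10.2667 = 0.29157, so C = exp(0.29157) = 1.33853.

k = 1.41, C = 1.34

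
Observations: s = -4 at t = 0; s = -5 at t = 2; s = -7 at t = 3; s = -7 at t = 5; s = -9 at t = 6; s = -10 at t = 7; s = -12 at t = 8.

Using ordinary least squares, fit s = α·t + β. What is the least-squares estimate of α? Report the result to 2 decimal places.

Normal-equation sums: Σt·t = 187, Σt = 31, Σ1 = 7.
Moment sums: Σt·s = -286, Σs = -54.
Normal equations: [[187, 31]; [31, 7]]·[α, β]ᵀ = [-286, -54]ᵀ.
Eliminating β: 7·(row 1) − 31·(row 2) gives 348·α = 7·(-286) − 31·(-54) = -328, so α = -82/87.
Then β = ((-54) − 31·(-82/87))/7 = -308/87.

α = -0.94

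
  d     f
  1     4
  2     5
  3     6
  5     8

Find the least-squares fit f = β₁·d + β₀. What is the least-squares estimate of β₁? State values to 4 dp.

Entries of MᵀM: Σd·d = 39, Σd = 11, Σ1 = 4.
And Σd·f = 72, Σf = 23.
So MᵀM·[β₁, β₀]ᵀ = Mᵀf: [[39, 11]; [11, 4]]·[β₁, β₀]ᵀ = [72, 23]ᵀ.
Eliminating β₀: 4·(row 1) − 11·(row 2) gives 35·β₁ = 4·72 − 11·23 = 35, so β₁ = 1.
Then β₀ = (23 − 11·1)/4 = 3.

β₁ = 1.0000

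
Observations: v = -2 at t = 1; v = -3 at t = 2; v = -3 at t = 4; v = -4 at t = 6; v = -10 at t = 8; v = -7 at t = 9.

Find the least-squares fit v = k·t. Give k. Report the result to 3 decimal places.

MᵀM·[k]ᵀ = Mᵀv reads: 202·k = -187.
(Σt·t = 202, Σt·v = -187.)
k = (-187)/202 = -0.925743.

k = -0.926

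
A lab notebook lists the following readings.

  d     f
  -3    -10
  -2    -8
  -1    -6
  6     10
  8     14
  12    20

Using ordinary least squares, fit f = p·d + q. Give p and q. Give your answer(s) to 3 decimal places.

p = 2.077, q = -3.589

The normal equations are: 258·p + 20·q = 464;  20·p + 6·q = 20.
det = 258·6 − 20² = 1148.
p = (464·6 − 20·20)/1148 = 596/287; q = (258·20 − 20·464)/1148 = -1030/287.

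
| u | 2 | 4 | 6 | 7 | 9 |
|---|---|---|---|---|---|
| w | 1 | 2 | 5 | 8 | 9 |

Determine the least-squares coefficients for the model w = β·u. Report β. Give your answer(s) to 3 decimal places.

From the data, Σu·u = 186.
Right-hand side: Σu·w = 177.
MᵀM·[β]ᵀ = Mᵀw becomes [[186]]·[β]ᵀ = [177]ᵀ.
β = 177/186 = 0.951613.

β = 0.952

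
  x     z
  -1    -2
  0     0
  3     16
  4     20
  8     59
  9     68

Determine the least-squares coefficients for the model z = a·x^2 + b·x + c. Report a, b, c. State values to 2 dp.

MᵀM·[a, b, c]ᵀ = Mᵀz reads: 10995·a + 1331·b + 171·c = 9746;  1331·a + 171·b + 23·c = 1214;  171·a + 23·b + 6·c = 161.
Solving the 3×3 system (Gaussian elimination) gives a = 859/1813, b = 6058/1813, c = 135/259.

a = 0.47, b = 3.34, c = 0.52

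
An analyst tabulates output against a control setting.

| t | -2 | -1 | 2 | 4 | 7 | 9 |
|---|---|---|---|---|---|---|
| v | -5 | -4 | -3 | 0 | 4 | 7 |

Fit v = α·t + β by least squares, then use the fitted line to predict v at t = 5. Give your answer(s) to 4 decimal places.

Normal-equation sums: Σt·t = 155, Σt = 19, Σ1 = 6.
Moment sums: Σt·v = 99, Σv = -1.
AᵀA·[α, β]ᵀ = Aᵀv becomes [[155, 19]; [19, 6]]·[α, β]ᵀ = [99, -1]ᵀ.
det = 155·6 − 19² = 569.
α = (99·6 − 19·(-1))/569 = 613/569; β = (155·(-1) − 19·99)/569 = -2036/569.
At t = 5: v̂ = (613/569)·(5) + (-2036/569)·(1) = 1029/569.

v̂ = 1.8084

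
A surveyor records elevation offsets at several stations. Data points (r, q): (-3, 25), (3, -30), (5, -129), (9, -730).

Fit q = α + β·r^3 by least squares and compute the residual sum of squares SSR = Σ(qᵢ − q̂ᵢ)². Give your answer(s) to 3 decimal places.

Entries of XᵀX: Σ1 = 4, Σr^3 = 854, Σr^3·r^3 = 548524.
Right-hand side: Σq = -864, Σr^3·q = -549780.
XᵀX·[α, β]ᵀ = Xᵀq becomes [[4, 854]; [854, 548524]]·[α, β]ᵀ = [-864, -549780]ᵀ.
Determinant 4·548524 − 854² = 1464780.
α = ((-864)·548524 − 854·(-549780))/1464780 = -367718/122065; β = (4·(-549780) − 854·(-864))/1464780 = -121772/122065.
Residuals: 131499/122065, -6388/122065, -157167/122065, 32056/122065; SSR = 352778/122065.

SSR = 2.890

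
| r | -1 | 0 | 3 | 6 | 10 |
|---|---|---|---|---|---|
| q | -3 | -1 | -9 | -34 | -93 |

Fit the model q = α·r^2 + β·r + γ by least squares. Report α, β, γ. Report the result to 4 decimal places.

Entries of MᵀM: Σr^2·r^2 = 11378, Σr^2·r = 1242, Σr^2 = 146, Σr·r = 146, Σr = 18, Σ1 = 5.
Right-hand side: Σr^2·q = -10608, Σr·q = -1158, Σq = -140.
Solving the 3×3 system (Gaussian elimination) gives α = -76123/80616, β = 7437/26872, γ = -14347/10077.

α = -0.9443, β = 0.2768, γ = -1.4237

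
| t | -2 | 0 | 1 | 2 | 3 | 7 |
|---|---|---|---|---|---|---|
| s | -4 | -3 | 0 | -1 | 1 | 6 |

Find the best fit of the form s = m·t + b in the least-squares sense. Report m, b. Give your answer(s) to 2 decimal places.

m = 1.13, b = -2.23

Normal-equation sums: Σt·t = 67, Σt = 11, Σ1 = 6.
And Σt·s = 51, Σs = -1.
Normal equations: [[67, 11]; [11, 6]]·[m, b]ᵀ = [51, -1]ᵀ.
Eliminating b: 6·(row 1) − 11·(row 2) gives 281·m = 6·51 − 11·(-1) = 317, so m = 317/281.
Then b = ((-1) − 11·(317/281))/6 = -628/281.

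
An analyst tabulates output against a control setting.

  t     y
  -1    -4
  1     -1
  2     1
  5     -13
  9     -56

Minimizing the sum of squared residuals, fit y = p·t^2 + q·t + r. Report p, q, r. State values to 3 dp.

Normal-equation sums: Σt^2·t^2 = 7204, Σt^2·t = 862, Σt^2 = 112, Σt·t = 112, Σt = 16, Σ1 = 5.
For Xᵀy: Σt^2·y = -4862, Σt·y = -564, Σy = -73.
XᵀX·[p, q, r]ᵀ = Xᵀy becomes [[7204, 862, 112]; [862, 112, 16]; [112, 16, 5]]·[p, q, r]ᵀ = [-4862, -564, -73]ᵀ.
Inverting the 3×3 Gram matrix, [p, q, r]ᵀ = [-37250/39819, 92153/39819, -1073/1021]ᵀ.

p = -0.935, q = 2.314, r = -1.051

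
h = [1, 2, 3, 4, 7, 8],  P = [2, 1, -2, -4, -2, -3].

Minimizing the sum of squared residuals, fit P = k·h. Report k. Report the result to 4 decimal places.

Setting ∂/∂k … = 0 gives: 143·k = -56.
k = (-56)/143 = -0.391608.

k = -0.3916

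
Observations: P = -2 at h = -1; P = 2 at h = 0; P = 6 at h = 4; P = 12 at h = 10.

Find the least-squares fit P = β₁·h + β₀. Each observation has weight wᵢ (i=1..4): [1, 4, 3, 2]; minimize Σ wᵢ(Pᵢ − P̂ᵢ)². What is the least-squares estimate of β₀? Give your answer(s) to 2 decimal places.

β₀ = 1.45

With design matrix A, AᵀWA = [[249, 31]; [31, 10]] and AᵀWP = [314, 48]ᵀ.
Δ = 249·10 − 31² = 1529.
β₁ = (314·10 − 31·48)/1529 = 1652/1529; β₀ = (249·48 − 31·314)/1529 = 2218/1529.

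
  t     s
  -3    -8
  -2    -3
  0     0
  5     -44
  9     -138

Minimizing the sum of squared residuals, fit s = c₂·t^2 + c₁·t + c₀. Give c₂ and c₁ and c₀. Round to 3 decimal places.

Normal-equation sums: Σt^2·t^2 = 7283, Σt^2·t = 819, Σt^2 = 119, Σt·t = 119, Σt = 9, Σ1 = 5.
Right-hand side: Σt^2·s = -12362, Σt·s = -1432, Σs = -193.
MᵀM·[c₂, c₁, c₀]ᵀ = Mᵀs becomes [[7283, 819, 119]; [819, 119, 9]; [119, 9, 5]]·[c₂, c₁, c₀]ᵀ = [-12362, -1432, -193]ᵀ.
Inverting the 3×3 Gram matrix, [c₂, c₁, c₀]ᵀ = [-356615/229398, -107407/76466, 106336/114699]ᵀ.

c₂ = -1.555, c₁ = -1.405, c₀ = 0.927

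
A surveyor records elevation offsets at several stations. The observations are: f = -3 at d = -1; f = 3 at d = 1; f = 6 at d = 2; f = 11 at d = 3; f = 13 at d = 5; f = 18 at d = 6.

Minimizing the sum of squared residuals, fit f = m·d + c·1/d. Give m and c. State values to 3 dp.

m = 2.924, c = 0.298

Compute the Gram sums: Σd·d = 76, Σd·1/d = 6, Σ1/d·1/d = 1093/450.
Right-hand side: Σd·f = 224, Σ1/d·f = 274/15.
Normal equations: [[76, 6]; [6, 1093/450]]·[m, c]ᵀ = [224, 274/15]ᵀ.
det = 76·(1093/450) − 6² = 33434/225.
m = (224·(1093/450) − 6·(274/15))/(33434/225) = 48878/16717; c = (76·(274/15) − 6·224)/(33434/225) = 4980/16717.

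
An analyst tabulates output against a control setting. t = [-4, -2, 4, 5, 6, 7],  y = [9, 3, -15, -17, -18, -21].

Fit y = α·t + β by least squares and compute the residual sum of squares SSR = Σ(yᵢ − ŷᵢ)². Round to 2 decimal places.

Sums needed: Σt·t = 146, Σt = 16, Σ1 = 6.
Right-hand side: Σt·y = -442, Σy = -59.
So MᵀM·[α, β]ᵀ = Mᵀy: [[146, 16]; [16, 6]]·[α, β]ᵀ = [-442, -59]ᵀ.
Eliminating β: 6·(row 1) − 16·(row 2) gives 620·α = 6·(-442) − 16·(-59) = -1708, so α = -427/155.
Then β = ((-59) − 16·(-427/155))/6 = -771/310.
Residuals: 29/62, -7/310, -463/310, -229/310, 63/62, 239/310; SSR = 1433/310.

SSR = 4.62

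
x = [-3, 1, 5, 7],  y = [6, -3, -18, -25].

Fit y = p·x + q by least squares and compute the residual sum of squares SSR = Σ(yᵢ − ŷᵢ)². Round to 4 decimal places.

SSR = 7.6271

Normal-equation sums: Σx·x = 84, Σx = 10, Σ1 = 4.
For Aᵀy: Σx·y = -286, Σy = -40.
Eliminating q: 4·(row 1) − 10·(row 2) gives 236·p = 4·(-286) − 10·(-40) = -744, so p = -186/59.
Then q = ((-40) − 10·(-186/59))/4 = -125/59.
Residuals: -79/59, 134/59, -7/59, -48/59; SSR = 450/59.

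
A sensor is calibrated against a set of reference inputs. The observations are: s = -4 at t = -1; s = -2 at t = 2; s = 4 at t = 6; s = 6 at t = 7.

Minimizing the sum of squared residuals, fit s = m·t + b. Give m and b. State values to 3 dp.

With design matrix A, AᵀA = [[90, 14]; [14, 4]] and Aᵀs = [66, 4]ᵀ.
det = 90·4 − 14² = 164.
m = (66·4 − 14·4)/164 = 52/41; b = (90·4 − 14·66)/164 = -141/41.

m = 1.268, b = -3.439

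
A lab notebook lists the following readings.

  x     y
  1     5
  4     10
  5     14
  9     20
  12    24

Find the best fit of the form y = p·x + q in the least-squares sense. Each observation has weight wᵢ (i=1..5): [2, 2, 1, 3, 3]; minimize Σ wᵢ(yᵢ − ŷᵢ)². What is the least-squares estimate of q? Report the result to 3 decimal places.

q = 3.614

Entries of MᵀWM: Σwᵢ·x·x = 734, Σwᵢ·x = 78, Σwᵢ·1 = 11.
And Σwᵢ·x·y = 1564, Σwᵢ·y = 176.
MᵀWM·[p, q]ᵀ = MᵀWy becomes [[734, 78]; [78, 11]]·[p, q]ᵀ = [1564, 176]ᵀ.
Δ = 734·11 − 78² = 1990.
p = (1564·11 − 78·176)/1990 = 1738/995; q = (734·176 − 78·1564)/1990 = 3596/995.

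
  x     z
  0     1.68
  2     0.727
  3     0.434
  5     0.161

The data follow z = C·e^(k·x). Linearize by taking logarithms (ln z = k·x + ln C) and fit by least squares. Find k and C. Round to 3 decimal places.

k = -0.471, C = 1.754

With ln zᵢ as the transformed response and xᵢ as the regressor:
Sums: Σx = 10.0000, Σ(x)² = 38.0000, Σln z = -2.4611, Σx·ln z = -12.2735.
Normal system: [[38.0000, 10.0000]; [10.0000, 4]]·[k, ln C]ᵀ = [-12.2735, -2.4611]ᵀ.
Solving (det = 52.0000): k = -0.47083, ln C = 0.56180, so C = exp(0.56180) = 1.75383.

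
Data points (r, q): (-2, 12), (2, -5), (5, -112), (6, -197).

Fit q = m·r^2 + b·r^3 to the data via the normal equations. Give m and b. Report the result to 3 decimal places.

m = 0.771, b = -1.043

With design matrix X, XᵀX = [[1953, 10901]; [10901, 62409]] and Xᵀq = [-9864, -56688]ᵀ.
Δ = 1953·62409 − 10901² = 3052976.
m = ((-9864)·62409 − 10901·(-56688))/3052976 = 294189/381622; b = (1953·(-56688) − 10901·(-9864))/3052976 = -398025/381622.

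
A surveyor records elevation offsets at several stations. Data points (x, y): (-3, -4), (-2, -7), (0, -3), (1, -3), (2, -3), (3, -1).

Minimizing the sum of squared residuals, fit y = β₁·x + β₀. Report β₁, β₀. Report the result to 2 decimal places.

β₁ = 0.65, β₀ = -3.61

The normal equations are: 27·β₁ + 1·β₀ = 14;  1·β₁ + 6·β₀ = -21.
Eliminating β₀: 6·(row 1) − 1·(row 2) gives 161·β₁ = 6·14 − 1·(-21) = 105, so β₁ = 15/23.
Then β₀ = ((-21) − 1·(15/23))/6 = -83/23.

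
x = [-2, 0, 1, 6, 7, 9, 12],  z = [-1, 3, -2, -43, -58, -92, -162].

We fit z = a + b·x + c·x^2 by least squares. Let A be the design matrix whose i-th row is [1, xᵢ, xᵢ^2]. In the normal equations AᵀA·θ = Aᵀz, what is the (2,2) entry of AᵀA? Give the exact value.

315

Row 2 ↔ basis x, column 2 ↔ basis x, so (AᵀA)_{2,2} = Σᵢ (x)·(x) = (-2)·(-2) + (0)·(0) + (1)·(1) + (6)·(6) + (7)·(7) + (9)·(9) + (12)·(12) = 315.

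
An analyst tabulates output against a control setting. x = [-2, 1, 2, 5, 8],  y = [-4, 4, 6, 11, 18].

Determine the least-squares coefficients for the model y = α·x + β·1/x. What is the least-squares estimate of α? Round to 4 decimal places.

α = 2.1942

Normal-equation sums: Σx·x = 98, Σx·1/x = 5, Σ1/x·1/x = 2489/1600.
And Σx·y = 223, Σ1/x·y = 269/20.
So MᵀM·[α, β]ᵀ = Mᵀy: [[98, 5]; [5, 2489/1600]]·[α, β]ᵀ = [223, 269/20]ᵀ.
det = 98·(2489/1600) − 5² = 101961/800.
α = (223·(2489/1600) − 5·(269/20))/(101961/800) = 149149/67974; β = (98·(269/20) − 5·223)/(101961/800) = 54160/33987.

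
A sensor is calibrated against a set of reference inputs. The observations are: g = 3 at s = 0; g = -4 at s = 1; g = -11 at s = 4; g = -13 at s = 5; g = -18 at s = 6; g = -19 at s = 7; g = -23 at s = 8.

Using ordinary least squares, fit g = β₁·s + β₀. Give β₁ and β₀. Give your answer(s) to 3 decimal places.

Normal-equation sums: Σs·s = 191, Σs = 31, Σ1 = 7.
And Σs·g = -538, Σg = -85.
Δ = 191·7 − 31² = 376.
β₁ = ((-538)·7 − 31·(-85))/376 = -1131/376; β₀ = (191·(-85) − 31·(-538))/376 = 443/376.

β₁ = -3.008, β₀ = 1.178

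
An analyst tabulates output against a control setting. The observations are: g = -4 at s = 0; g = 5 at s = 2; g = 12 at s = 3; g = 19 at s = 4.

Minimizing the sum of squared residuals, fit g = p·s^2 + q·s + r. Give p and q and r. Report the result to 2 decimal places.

XᵀX·[p, q, r]ᵀ = Xᵀg reads: 353·p + 99·q + 29·r = 432;  99·p + 29·q + 9·r = 122;  29·p + 9·q + 4·r = 32.
(Σs^2·s^2 = 353, Σs^2·s = 99, Σs^2 = 29, Σs·s = 29, Σs = 9, Σ1 = 4, Σs^2·g = 432, Σs·g = 122, Σg = 32.)
Solving the 3×3 system (Gaussian elimination) gives p = 25/44, q = 155/44, r = -89/22.

p = 0.57, q = 3.52, r = -4.05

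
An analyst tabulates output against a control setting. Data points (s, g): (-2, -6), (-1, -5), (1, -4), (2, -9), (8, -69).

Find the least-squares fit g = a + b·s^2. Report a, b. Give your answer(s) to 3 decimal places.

a = -3.440, b = -1.024

With design matrix A, AᵀA = [[5, 74]; [74, 4130]] and Aᵀg = [-93, -4485]ᵀ.
Eliminating b: 4130·(row 1) − 74·(row 2) gives 15174·a = 4130·(-93) − 74·(-4485) = -52200, so a = -2900/843.
Then b = ((-4485) − 74·(-2900/843))/4130 = -1727/1686.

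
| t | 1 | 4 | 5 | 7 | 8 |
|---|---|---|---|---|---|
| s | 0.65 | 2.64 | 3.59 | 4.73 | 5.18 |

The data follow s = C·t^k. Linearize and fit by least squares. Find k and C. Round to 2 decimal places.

k = 1.01, C = 0.66

Let Y = ln s. Fitting Y = k·ln t + ln C by least squares:
Over the data: Σln t = 7.0211, Σ(ln t)² = 12.6227, Σln s = 5.0169, Σln t·ln s = 9.8470.
Normal system: [[12.6227, 7.0211]; [7.0211, 5]]·[k, ln C]ᵀ = [9.8470, 5.0169]ᵀ.
Slope k = (n·Σln t·ln s − Σln t·Σln s)/(n·Σ(ln t)² − (Σln t)²) = (5·9.8470 − 7.0211·5.0169)/13.8181 = 1.01395; ln C = (Σln s − k·Σln t)/n = -0.42043, so C = exp(-0.42043) = 0.65676.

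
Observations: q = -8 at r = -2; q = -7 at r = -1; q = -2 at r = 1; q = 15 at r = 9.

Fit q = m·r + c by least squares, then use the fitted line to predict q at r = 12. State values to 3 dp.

The normal system XᵀX·[m, c]ᵀ = Xᵀq is [[87, 7]; [7, 4]]·[m, c]ᵀ = [156, -2]ᵀ.
Δ = 87·4 − 7² = 299.
m = (156·4 − 7·(-2))/299 = 638/299; c = (87·(-2) − 7·156)/299 = -1266/299.
At r = 12: q̂ = (638/299)·(12) + (-1266/299)·(1) = 6390/299.

q̂ = 21.371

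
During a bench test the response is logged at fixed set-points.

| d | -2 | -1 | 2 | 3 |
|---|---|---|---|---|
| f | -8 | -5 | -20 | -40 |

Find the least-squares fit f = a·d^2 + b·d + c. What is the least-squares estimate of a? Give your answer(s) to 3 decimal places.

Compute the Gram sums: Σd^2·d^2 = 114, Σd^2·d = 26, Σd^2 = 18, Σd·d = 18, Σd = 2, Σ1 = 4.
Right-hand side: Σd^2·f = -477, Σd·f = -139, Σf = -73.
So XᵀX·[a, b, c]ᵀ = Xᵀf: [[114, 26, 18]; [26, 18, 2]; [18, 2, 4]]·[a, b, c]ᵀ = [-477, -139, -73]ᵀ.
Row-reducing yields a = -23/8, b = -429/136, c = -127/34.

a = -2.875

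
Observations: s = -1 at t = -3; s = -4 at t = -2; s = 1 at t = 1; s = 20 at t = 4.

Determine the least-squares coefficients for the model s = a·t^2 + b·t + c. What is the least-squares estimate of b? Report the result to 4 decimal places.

Entries of AᵀA: Σt^2·t^2 = 354, Σt^2·t = 30, Σt^2 = 30, Σt·t = 30, Σt = 0, Σ1 = 4.
Moment sums: Σt^2·s = 296, Σt·s = 92, Σs = 16.
Solving the 3×3 system (Gaussian elimination) gives a = 28/33, b = 122/55, c = -26/11.

b = 2.2182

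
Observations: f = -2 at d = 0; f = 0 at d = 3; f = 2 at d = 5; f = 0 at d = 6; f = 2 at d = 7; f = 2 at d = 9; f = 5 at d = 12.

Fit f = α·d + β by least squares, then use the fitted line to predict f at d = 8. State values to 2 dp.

The normal equations are: 344·α + 42·β = 102;  42·α + 7·β = 9.
(Σd·d = 344, Σd = 42, Σ1 = 7, Σd·f = 102, Σf = 9.)
Eliminating β: 7·(row 1) − 42·(row 2) gives 644·α = 7·102 − 42·9 = 336, so α = 12/23.
Then β = (9 − 42·(12/23))/7 = -297/161.
At d = 8: f̂ = (12/23)·(8) + (-297/161)·(1) = 375/161.

f̂ = 2.33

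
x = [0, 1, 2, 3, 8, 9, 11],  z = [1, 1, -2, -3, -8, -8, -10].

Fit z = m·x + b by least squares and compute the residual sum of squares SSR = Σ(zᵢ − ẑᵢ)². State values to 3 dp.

Setting ∂/∂m … = 0 gives: 280·m + 34·b = -258;  34·m + 7·b = -29.
det = 280·7 − 34² = 804.
m = ((-258)·7 − 34·(-29))/804 = -205/201; b = (280·(-29) − 34·(-258))/804 = 163/201.
Residuals: 38/201, 81/67, -155/201, -151/201, -131/201, 74/201, 82/201; SSR = 680/201.

SSR = 3.383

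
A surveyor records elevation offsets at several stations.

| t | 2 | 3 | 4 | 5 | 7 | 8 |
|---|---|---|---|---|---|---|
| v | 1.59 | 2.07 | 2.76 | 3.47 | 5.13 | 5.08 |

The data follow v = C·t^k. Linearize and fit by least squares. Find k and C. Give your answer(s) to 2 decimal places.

k = 0.90, C = 0.81

Linearized form: ln v = k·ln t + ln C. From the 6 transformed points,
Σln t = 8.8128, Σ(ln t)² = 14.3101, Σln v = 6.7111, Σln t·ln v = 11.0920.
Equations: 14.3101·k + 8.8128·ln C = 11.0920;  8.8128·k + 6·ln C = 6.7111.
Δ = 14.3101·6 − (8.8128)² = 8.1947; k = (11.0920·6 − 8.8128·6.7111)/8.1947 = 0.90406, ln C = (14.3101·6.7111 − 8.8128·11.0920)/8.1947 = -0.20938, so C = exp(-0.20938) = 0.81109.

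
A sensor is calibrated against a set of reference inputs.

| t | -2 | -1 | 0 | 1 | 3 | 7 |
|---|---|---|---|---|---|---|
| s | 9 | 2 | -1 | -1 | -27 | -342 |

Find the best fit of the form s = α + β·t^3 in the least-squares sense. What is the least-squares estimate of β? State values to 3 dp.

β = -0.998

Setting ∂/∂α … = 0 gives: 6·α + 362·β = -360;  362·α + 118444·β = -118110.
Δ = 6·118444 − 362² = 579620.
α = ((-360)·118444 − 362·(-118110))/579620 = 5799/28981; β = (6·(-118110) − 362·(-360))/579620 = -28917/28981.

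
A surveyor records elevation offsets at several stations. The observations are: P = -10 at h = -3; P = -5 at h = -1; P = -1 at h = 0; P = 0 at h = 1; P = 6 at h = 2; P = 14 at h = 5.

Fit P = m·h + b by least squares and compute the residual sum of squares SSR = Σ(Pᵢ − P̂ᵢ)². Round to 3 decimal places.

Entries of XᵀX: Σh·h = 40, Σh = 4, Σ1 = 6.
Right-hand side: Σh·P = 117, ΣP = 4.
So XᵀX·[m, b]ᵀ = XᵀP: [[40, 4]; [4, 6]]·[m, b]ᵀ = [117, 4]ᵀ.
Determinant 40·6 − 4² = 224.
m = (117·6 − 4·4)/224 = 49/16; b = (40·4 − 4·117)/224 = -11/8.
Residuals: 9/16, -9/16, 3/8, -27/16, 5/4, 1/16; SSR = 83/16.

SSR = 5.188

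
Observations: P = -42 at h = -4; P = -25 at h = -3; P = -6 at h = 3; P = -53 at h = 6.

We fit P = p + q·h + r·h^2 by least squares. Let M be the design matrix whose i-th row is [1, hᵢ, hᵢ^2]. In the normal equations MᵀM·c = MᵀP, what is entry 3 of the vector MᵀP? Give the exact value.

-2859

Entry 3 ↔ basis h^2, so (MᵀP)_{3} = Σᵢ (h^2)·Pᵢ = (16)·(-42) + (9)·(-25) + (9)·(-6) + (36)·(-53) = -2859.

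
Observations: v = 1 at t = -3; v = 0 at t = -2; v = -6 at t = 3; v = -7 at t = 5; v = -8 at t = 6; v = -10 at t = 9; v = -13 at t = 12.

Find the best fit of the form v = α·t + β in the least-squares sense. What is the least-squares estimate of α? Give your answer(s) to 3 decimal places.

α = -0.924

Sums needed: Σt·t = 308, Σt = 30, Σ1 = 7.
And Σt·v = -350, Σv = -43.
XᵀX·[α, β]ᵀ = Xᵀv becomes [[308, 30]; [30, 7]]·[α, β]ᵀ = [-350, -43]ᵀ.
det = 308·7 − 30² = 1256.
α = ((-350)·7 − 30·(-43))/1256 = -145/157; β = (308·(-43) − 30·(-350))/1256 = -343/157.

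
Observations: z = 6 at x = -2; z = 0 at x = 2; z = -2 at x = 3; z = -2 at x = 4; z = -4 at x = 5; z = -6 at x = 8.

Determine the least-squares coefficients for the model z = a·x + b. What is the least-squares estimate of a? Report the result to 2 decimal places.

Compute the Gram sums: Σx·x = 122, Σx = 20, Σ1 = 6.
Right-hand side: Σx·z = -94, Σz = -8.
MᵀM·[a, b]ᵀ = Mᵀz becomes [[122, 20]; [20, 6]]·[a, b]ᵀ = [-94, -8]ᵀ.
Eliminating b: 6·(row 1) − 20·(row 2) gives 332·a = 6·(-94) − 20·(-8) = -404, so a = -101/83.
Then b = ((-8) − 20·(-101/83))/6 = 226/83.

a = -1.22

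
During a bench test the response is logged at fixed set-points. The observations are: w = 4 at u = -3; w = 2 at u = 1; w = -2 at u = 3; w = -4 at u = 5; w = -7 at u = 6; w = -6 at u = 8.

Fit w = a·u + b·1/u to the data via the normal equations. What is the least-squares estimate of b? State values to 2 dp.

b = 2.40

With design matrix A, AᵀA = [[144, 6]; [6, 2089/1600]] and Aᵀw = [-126, -163/60]ᵀ.
Δ = 144·(2089/1600) − 6² = 15201/100.
a = ((-126)·(2089/1600) − 6·(-163/60))/(15201/100) = -118567/121608; b = (144·(-163/60) − 6·(-126))/(15201/100) = 12160/5067.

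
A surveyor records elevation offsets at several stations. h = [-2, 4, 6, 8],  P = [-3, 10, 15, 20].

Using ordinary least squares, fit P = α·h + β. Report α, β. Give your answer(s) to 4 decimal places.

XᵀX·[α, β]ᵀ = XᵀP reads: 120·α + 16·β = 296;  16·α + 4·β = 42.
(Σh·h = 120, Σh = 16, Σ1 = 4, Σh·P = 296, ΣP = 42.)
Determinant 120·4 − 16² = 224.
α = (296·4 − 16·42)/224 = 16/7; β = (120·42 − 16·296)/224 = 19/14.

α = 2.2857, β = 1.3571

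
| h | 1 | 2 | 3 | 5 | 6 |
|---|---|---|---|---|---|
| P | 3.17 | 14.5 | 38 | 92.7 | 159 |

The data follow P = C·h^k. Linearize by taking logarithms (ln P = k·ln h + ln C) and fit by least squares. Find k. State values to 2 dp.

k = 2.15

Let Y = ln P. Fitting Y = k·ln h + ln C by least squares:
Over the data: Σln h = 5.1930, Σ(ln h)² = 7.4881, Σln P = 17.0637, Σln h·ln P = 22.2219.
Normal system: [[7.4881, 5.1930]; [5.1930, 5]]·[k, ln C]ᵀ = [22.2219, 17.0637]ᵀ.
Slope k = (n·Σln h·ln P − Σln h·Σln P)/(n·Σ(ln h)² − (Σln h)²) = (5·22.2219 − 5.1930·17.0637)/10.4737 = 2.14806; ln C = (Σln P − k·Σln h)/n = 1.18179.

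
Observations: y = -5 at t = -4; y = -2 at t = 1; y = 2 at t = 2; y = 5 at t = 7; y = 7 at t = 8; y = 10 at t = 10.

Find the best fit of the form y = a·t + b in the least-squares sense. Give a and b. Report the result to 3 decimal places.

a = 1.051, b = -1.370

Setting ∂/∂a … = 0 gives: 234·a + 24·b = 213;  24·a + 6·b = 17.
(Σt·t = 234, Σt = 24, Σ1 = 6, Σt·y = 213, Σy = 17.)
Δ = 234·6 − 24² = 828.
a = (213·6 − 24·17)/828 = 145/138; b = (234·17 − 24·213)/828 = -63/46.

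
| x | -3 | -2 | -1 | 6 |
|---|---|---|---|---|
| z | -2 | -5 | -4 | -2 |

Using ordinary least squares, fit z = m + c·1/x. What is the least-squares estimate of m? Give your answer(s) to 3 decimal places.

m = -2.400

Sums needed: Σ1 = 4, Σ1/x = -5/3, Σ1/x·1/x = 25/18.
Moment sums: Σz = -13, Σ1/x·z = 41/6.
So AᵀA·[m, c]ᵀ = Aᵀz: [[4, -5/3]; [-5/3, 25/18]]·[m, c]ᵀ = [-13, 41/6]ᵀ.
Δ = 4·(25/18) − (-5/3)² = 25/9.
m = ((-13)·(25/18) − (-5/3)·(41/6))/(25/9) = -12/5; c = (4·(41/6) − (-5/3)·(-13))/(25/9) = 51/25.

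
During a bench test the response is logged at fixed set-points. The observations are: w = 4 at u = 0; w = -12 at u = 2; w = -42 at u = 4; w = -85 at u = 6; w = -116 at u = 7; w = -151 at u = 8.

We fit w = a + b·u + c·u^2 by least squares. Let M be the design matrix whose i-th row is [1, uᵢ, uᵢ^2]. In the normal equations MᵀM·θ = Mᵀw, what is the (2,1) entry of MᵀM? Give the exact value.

27

Row 2 ↔ basis u, column 1 ↔ basis 1, so (MᵀM)_{2,1} = Σᵢ u = (0)·(1) + (2)·(1) + (4)·(1) + (6)·(1) + (7)·(1) + (8)·(1) = 27.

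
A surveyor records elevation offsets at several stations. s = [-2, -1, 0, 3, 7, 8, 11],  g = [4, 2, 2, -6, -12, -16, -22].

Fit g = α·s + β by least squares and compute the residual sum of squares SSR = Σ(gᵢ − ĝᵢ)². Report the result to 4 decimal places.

Compute the Gram sums: Σs·s = 248, Σs = 26, Σ1 = 7.
For Xᵀg: Σs·g = -482, Σg = -48.
Determinant 248·7 − 26² = 1060.
α = ((-482)·7 − 26·(-48))/1060 = -1063/530; β = (248·(-48) − 26·(-482))/1060 = 157/265.
Residuals: -32/53, -317/530, 373/265, -61/106, 767/530, -29/53, -281/530; SSR = 1513/265.

SSR = 5.7094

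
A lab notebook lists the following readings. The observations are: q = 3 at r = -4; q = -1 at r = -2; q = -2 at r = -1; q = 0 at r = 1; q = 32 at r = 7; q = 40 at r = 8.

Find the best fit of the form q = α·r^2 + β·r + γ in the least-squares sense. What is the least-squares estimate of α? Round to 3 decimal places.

α = 0.526

Normal-equation sums: Σr^2·r^2 = 6771, Σr^2·r = 783, Σr^2 = 135, Σr·r = 135, Σr = 9, Σ1 = 6.
And Σr^2·q = 4170, Σr·q = 536, Σq = 72.
AᵀA·[α, β, γ]ᵀ = Aᵀq becomes [[6771, 783, 135]; [783, 135, 9]; [135, 9, 6]]·[α, β, γ]ᵀ = [4170, 536, 72]ᵀ.
Row-reducing yields α = 2273/4320, β = 39221/38880, γ = -8759/6480.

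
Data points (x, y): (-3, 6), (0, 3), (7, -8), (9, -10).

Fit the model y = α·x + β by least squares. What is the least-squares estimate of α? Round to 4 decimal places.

α = -1.3928

From the data, Σx·x = 139, Σx = 13, Σ1 = 4.
For Mᵀy: Σx·y = -164, Σy = -9.
MᵀM·[α, β]ᵀ = Mᵀy becomes [[139, 13]; [13, 4]]·[α, β]ᵀ = [-164, -9]ᵀ.
Determinant 139·4 − 13² = 387.
α = ((-164)·4 − 13·(-9))/387 = -539/387; β = (139·(-9) − 13·(-164))/387 = 881/387.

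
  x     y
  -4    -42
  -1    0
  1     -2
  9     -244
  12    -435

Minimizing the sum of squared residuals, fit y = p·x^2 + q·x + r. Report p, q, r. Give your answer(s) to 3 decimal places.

p = -2.972, q = -0.727, r = 2.331

The normal system AᵀA·[p, q, r]ᵀ = Aᵀy is [[27555, 2393, 243]; [2393, 243, 17]; [243, 17, 5]]·[p, q, r]ᵀ = [-83078, -7250, -723]ᵀ.
Solving the 3×3 system (Gaussian elimination) gives p = -428354/144109, q = -209465/288218, r = 95981/41174.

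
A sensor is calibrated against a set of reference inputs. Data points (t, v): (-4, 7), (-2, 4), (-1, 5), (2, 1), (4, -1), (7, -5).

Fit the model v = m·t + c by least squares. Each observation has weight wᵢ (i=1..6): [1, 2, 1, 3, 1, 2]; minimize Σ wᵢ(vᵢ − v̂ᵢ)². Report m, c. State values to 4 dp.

AᵀWA·[m, c]ᵀ = AᵀWv reads: 151·m + 15·c = -117;  15·m + 10·c = 12.
(Σwᵢ·t·t = 151, Σwᵢ·t = 15, Σwᵢ·1 = 10, Σwᵢ·t·v = -117, Σwᵢ·v = 12.)
Determinant 151·10 − 15² = 1285.
m = ((-117)·10 − 15·12)/1285 = -270/257; c = (151·12 − 15·(-117))/1285 = 3567/1285.

m = -1.0506, c = 2.7759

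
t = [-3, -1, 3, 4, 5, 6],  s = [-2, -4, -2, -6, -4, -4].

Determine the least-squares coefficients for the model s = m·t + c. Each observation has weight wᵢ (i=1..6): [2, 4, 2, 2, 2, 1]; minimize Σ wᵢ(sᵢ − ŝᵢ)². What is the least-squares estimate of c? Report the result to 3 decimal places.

Setting ∂/∂m … = 0 gives: 158·m + 20·c = -96;  20·m + 13·c = -48.
(Σwᵢ·t·t = 158, Σwᵢ·t = 20, Σwᵢ·1 = 13, Σwᵢ·t·s = -96, Σwᵢ·s = -48.)
det = 158·13 − 20² = 1654.
m = ((-96)·13 − 20·(-48))/1654 = -144/827; c = (158·(-48) − 20·(-96))/1654 = -2832/827.

c = -3.424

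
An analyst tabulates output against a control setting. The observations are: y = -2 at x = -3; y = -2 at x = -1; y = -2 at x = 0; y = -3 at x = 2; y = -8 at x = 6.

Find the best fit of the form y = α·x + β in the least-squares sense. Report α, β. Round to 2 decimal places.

Compute the Gram sums: Σx·x = 50, Σx = 4, Σ1 = 5.
Moment sums: Σx·y = -46, Σy = -17.
MᵀM·[α, β]ᵀ = Mᵀy becomes [[50, 4]; [4, 5]]·[α, β]ᵀ = [-46, -17]ᵀ.
Δ = 50·5 − 4² = 234.
α = ((-46)·5 − 4·(-17))/234 = -9/13; β = (50·(-17) − 4·(-46))/234 = -37/13.

α = -0.69, β = -2.85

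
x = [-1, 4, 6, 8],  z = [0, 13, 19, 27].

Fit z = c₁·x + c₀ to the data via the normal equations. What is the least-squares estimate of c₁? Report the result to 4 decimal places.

c₁ = 2.9330

Normal-equation sums: Σx·x = 117, Σx = 17, Σ1 = 4.
Right-hand side: Σx·z = 382, Σz = 59.
Normal equations: [[117, 17]; [17, 4]]·[c₁, c₀]ᵀ = [382, 59]ᵀ.
Δ = 117·4 − 17² = 179.
c₁ = (382·4 − 17·59)/179 = 525/179; c₀ = (117·59 − 17·382)/179 = 409/179.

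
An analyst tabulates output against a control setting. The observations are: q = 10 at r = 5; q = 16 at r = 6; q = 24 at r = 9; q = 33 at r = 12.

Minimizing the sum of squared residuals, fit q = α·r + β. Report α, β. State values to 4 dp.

Compute the Gram sums: Σr·r = 286, Σr = 32, Σ1 = 4.
And Σr·q = 758, Σq = 83.
XᵀX·[α, β]ᵀ = Xᵀq becomes [[286, 32]; [32, 4]]·[α, β]ᵀ = [758, 83]ᵀ.
Δ = 286·4 − 32² = 120.
α = (758·4 − 32·83)/120 = 47/15; β = (286·83 − 32·758)/120 = -259/60.

α = 3.1333, β = -4.3167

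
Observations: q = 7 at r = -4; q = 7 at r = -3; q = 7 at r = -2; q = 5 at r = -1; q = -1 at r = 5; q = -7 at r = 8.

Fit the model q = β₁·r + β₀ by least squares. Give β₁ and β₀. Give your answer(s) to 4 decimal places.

The normal system MᵀM·[β₁, β₀]ᵀ = Mᵀq is [[119, 3]; [3, 6]]·[β₁, β₀]ᵀ = [-129, 18]ᵀ.
Eliminating β₀: 6·(row 1) − 3·(row 2) gives 705·β₁ = 6·(-129) − 3·18 = -828, so β₁ = -276/235.
Then β₀ = (18 − 3·(-276/235))/6 = 843/235.

β₁ = -1.1745, β₀ = 3.5872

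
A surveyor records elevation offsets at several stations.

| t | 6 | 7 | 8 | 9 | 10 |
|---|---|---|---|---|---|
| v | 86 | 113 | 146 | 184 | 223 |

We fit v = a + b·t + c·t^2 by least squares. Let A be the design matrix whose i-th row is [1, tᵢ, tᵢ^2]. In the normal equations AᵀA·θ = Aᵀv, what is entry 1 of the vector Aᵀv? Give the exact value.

Entry 1 ↔ basis 1, so (Aᵀv)_{1} = Σᵢ vᵢ = (1)·(86) + (1)·(113) + (1)·(146) + (1)·(184) + (1)·(223) = 752.

752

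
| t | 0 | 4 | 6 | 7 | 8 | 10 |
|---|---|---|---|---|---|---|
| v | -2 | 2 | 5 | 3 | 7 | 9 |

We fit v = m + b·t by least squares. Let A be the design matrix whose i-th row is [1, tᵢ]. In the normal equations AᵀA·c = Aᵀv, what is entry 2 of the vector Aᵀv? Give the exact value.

205

Entry 2 ↔ basis t, so (Aᵀv)_{2} = Σᵢ (t)·vᵢ = (0)·(-2) + (4)·(2) + (6)·(5) + (7)·(3) + (8)·(7) + (10)·(9) = 205.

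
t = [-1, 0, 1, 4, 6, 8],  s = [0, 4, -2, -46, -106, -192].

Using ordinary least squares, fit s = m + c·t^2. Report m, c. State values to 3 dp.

Entries of AᵀA: Σ1 = 6, Σt^2 = 118, Σt^2·t^2 = 5650.
For Aᵀs: Σs = -342, Σt^2·s = -16842.
Determinant 6·5650 − 118² = 19976.
m = ((-342)·5650 − 118·(-16842))/19976 = 6882/2497; c = (6·(-16842) − 118·(-342))/19976 = -7587/2497.

m = 2.756, c = -3.038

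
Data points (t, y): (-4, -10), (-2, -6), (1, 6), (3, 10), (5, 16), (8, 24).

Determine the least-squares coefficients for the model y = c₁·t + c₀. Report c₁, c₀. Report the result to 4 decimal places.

The normal equations are: 119·c₁ + 11·c₀ = 360;  11·c₁ + 6·c₀ = 40.
(Σt·t = 119, Σt = 11, Σ1 = 6, Σt·y = 360, Σy = 40.)
Eliminating c₀: 6·(row 1) − 11·(row 2) gives 593·c₁ = 6·360 − 11·40 = 1720, so c₁ = 1720/593.
Then c₀ = (40 − 11·(1720/593))/6 = 800/593.

c₁ = 2.9005, c₀ = 1.3491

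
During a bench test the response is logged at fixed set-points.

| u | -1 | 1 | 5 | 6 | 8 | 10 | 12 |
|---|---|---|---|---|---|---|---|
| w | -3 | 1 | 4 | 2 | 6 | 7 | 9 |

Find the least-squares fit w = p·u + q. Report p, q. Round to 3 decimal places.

Entries of MᵀM: Σu·u = 371, Σu = 41, Σ1 = 7.
And Σu·w = 262, Σw = 26.
MᵀM·[p, q]ᵀ = Mᵀw becomes [[371, 41]; [41, 7]]·[p, q]ᵀ = [262, 26]ᵀ.
Δ = 371·7 − 41² = 916.
p = (262·7 − 41·26)/916 = 192/229; q = (371·26 − 41·262)/916 = -274/229.

p = 0.838, q = -1.197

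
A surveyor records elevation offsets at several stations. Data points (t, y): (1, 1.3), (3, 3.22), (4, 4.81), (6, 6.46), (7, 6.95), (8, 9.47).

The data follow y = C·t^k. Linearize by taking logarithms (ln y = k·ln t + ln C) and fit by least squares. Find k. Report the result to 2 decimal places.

Let Y = ln y. Fitting Y = k·ln t + ln C by least squares:
Σln t = 8.3020, Σ(ln t)² = 14.4498, Σln y = 9.0549, Σln t·ln y = 15.2524.
Equations: 14.4498·k + 8.3020·ln C = 15.2524;  8.3020·k + 6·ln C = 9.0549.
Solving (det = 17.7753): k = 0.91925, ln C = 0.23722.

k = 0.92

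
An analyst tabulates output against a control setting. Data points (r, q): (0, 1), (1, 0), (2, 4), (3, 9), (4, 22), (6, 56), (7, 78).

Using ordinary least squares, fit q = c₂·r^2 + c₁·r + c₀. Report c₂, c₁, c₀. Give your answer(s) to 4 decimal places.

c₂ = 1.9798, c₁ = -2.7943, c₀ = 0.9419

Setting ∂/∂c₂ … = 0 gives: 4051·c₂ + 659·c₁ + 115·c₀ = 6287;  659·c₂ + 115·c₁ + 23·c₀ = 1005;  115·c₂ + 23·c₁ + 7·c₀ = 170.
(Σr^2·r^2 = 4051, Σr^2·r = 659, Σr^2 = 115, Σr·r = 115, Σr = 23, Σ1 = 7, Σr^2·q = 6287, Σr·q = 1005, Σq = 170.)
Row-reducing yields c₂ = 7151/3612, c₁ = -10093/3612, c₀ = 81/86.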